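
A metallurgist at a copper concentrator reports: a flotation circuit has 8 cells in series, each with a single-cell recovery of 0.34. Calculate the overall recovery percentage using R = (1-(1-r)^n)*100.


96.3996%

Complement of single-cell recovery:
1 - r = 1 - 0.34 = 0.66
Raise to power n:
(1 - r)^8 = 0.66^8 = 0.03600406063
Overall recovery:
R = (1 - 0.03600406063) * 100
= 96.3996%


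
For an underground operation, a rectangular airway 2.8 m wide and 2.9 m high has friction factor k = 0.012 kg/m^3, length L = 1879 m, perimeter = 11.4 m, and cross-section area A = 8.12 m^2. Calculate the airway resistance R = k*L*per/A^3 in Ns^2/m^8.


Compute the numerator:
k * L * per = 0.012 * 1879 * 11.4
= 257.0472
Compute the denominator:
A^3 = 8.12^3 = 535.387328
Resistance:
R = 257.0472 / 535.387328
= 0.4801 Ns^2/m^8

0.4801 Ns^2/m^8


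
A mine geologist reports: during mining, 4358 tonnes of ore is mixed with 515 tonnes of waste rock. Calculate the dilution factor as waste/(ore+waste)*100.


Total material = ore + waste
= 4358 + 515 = 4873 tonnes
Dilution = waste / total * 100
= 515 / 4873 * 100
= 0.1056843833 * 100
= 10.5684%

10.5684%


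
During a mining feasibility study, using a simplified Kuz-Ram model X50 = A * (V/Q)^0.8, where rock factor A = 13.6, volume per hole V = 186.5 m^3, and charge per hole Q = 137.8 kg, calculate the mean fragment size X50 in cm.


Compute V/Q:
V/Q = 186.5 / 137.8 = 1.35341074
Raise to the power 0.8:
(V/Q)^0.8 = 1.35341074^0.8 = 1.273924514
Multiply by A:
X50 = 13.6 * 1.273924514
= 17.3254 cm

17.3254 cm


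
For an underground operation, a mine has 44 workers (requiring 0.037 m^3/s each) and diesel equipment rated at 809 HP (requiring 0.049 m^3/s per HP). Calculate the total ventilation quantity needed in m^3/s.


Airflow for workers:
Q_people = 44 * 0.037 = 1.628 m^3/s
Airflow for diesel equipment:
Q_diesel = 809 * 0.049 = 39.641 m^3/s
Total ventilation:
Q_total = 1.628 + 39.641
= 41.269 m^3/s

41.269 m^3/s


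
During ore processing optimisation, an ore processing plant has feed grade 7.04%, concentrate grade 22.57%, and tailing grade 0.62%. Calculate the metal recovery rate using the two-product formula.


Using the two-product formula:
R = 100 * c * (f - t) / (f * (c - t))
Numerator = 100 * 22.57 * (7.04 - 0.62)
= 100 * 22.57 * 6.42
= 14489.94
Denominator = 7.04 * (22.57 - 0.62)
= 7.04 * 21.95
= 154.528
R = 14489.94 / 154.528
= 93.769%

93.769%


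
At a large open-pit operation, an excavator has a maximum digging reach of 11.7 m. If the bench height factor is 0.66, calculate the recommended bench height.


7.722 m

Bench height = reach * factor
= 11.7 * 0.66
= 7.722 m


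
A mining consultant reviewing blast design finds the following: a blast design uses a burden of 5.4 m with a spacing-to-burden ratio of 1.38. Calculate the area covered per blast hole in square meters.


First, find the spacing:
Spacing = burden * ratio = 5.4 * 1.38
= 7.452 m
Then, calculate the area:
Area = burden * spacing = 5.4 * 7.452
= 40.2408 m^2

40.2408 m^2


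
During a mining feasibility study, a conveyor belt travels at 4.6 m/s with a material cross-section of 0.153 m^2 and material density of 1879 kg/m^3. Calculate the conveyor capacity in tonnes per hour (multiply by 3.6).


4760.7847 t/h

Volumetric flow = speed * area
= 4.6 * 0.153 = 0.7038 m^3/s
Mass flow = volumetric * density
= 0.7038 * 1879 = 1322.4402 kg/s
Convert to t/h: multiply by 3.6
Capacity = 1322.4402 * 3.6
= 4760.7847 t/h


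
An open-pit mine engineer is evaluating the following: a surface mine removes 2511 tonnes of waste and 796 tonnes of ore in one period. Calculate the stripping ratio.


3.1545

Stripping ratio = waste tonnage / ore tonnage
= 2511 / 796
= 3.1545


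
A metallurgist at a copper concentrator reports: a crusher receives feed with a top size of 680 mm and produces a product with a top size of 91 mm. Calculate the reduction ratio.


Reduction ratio = feed size / product size
= 680 / 91
= 7.4725

7.4725


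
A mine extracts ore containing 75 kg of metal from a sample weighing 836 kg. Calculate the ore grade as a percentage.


Ore grade = (metal mass / ore mass) * 100
= (75 / 836) * 100
= 0.08971291866 * 100
= 8.9713%

8.9713%


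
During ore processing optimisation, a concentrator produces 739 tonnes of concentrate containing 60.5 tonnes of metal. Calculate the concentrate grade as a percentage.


8.1867%

Grade = (metal in concentrate / concentrate mass) * 100
= (60.5 / 739) * 100
= 0.08186738836 * 100
= 8.1867%


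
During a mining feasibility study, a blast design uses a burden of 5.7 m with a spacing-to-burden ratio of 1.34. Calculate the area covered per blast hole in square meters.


43.5366 m^2

First, find the spacing:
Spacing = burden * ratio = 5.7 * 1.34
= 7.638 m
Then, calculate the area:
Area = burden * spacing = 5.7 * 7.638
= 43.5366 m^2


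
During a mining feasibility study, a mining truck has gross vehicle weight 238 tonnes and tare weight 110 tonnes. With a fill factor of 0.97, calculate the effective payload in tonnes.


Maximum payload = gross - tare
= 238 - 110 = 128 tonnes
Effective payload = max payload * fill factor
= 128 * 0.97
= 124.16 tonnes

124.16 tonnes


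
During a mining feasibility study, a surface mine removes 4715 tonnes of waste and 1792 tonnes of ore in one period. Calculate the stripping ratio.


2.6311

Stripping ratio = waste tonnage / ore tonnage
= 4715 / 1792
= 2.6311


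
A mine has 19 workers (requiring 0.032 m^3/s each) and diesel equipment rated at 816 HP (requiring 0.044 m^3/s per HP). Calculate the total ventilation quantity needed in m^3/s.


Airflow for workers:
Q_people = 19 * 0.032 = 0.608 m^3/s
Airflow for diesel equipment:
Q_diesel = 816 * 0.044 = 35.904 m^3/s
Total ventilation:
Q_total = 0.608 + 35.904
= 36.512 m^3/s

36.512 m^3/s


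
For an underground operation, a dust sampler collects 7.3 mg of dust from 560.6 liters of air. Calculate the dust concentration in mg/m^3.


Convert liters to m^3: 1 m^3 = 1000 L
Concentration = mass / volume * 1000
= 7.3 / 560.6 * 1000
= 0.0130217624 * 1000
= 13.0218 mg/m^3

13.0218 mg/m^3


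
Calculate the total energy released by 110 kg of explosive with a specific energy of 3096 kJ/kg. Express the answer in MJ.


340.56 MJ

Energy = mass * specific_energy / 1000
= 110 * 3096 / 1000
= 340560 / 1000
= 340.56 MJ


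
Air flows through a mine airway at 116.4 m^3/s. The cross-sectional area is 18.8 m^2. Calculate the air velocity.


Velocity = flow rate / cross-sectional area
= 116.4 / 18.8
= 6.1915 m/s

6.1915 m/s


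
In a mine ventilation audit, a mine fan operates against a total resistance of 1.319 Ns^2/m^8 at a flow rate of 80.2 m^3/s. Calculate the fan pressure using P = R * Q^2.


8483.8608 Pa

Compute Q^2:
Q^2 = 80.2^2 = 6432.04
Compute pressure:
P = R * Q^2 = 1.319 * 6432.04
= 8483.8608 Pa


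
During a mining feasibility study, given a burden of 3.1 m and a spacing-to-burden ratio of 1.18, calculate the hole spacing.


3.658 m

Spacing = burden * ratio
= 3.1 * 1.18
= 3.658 m


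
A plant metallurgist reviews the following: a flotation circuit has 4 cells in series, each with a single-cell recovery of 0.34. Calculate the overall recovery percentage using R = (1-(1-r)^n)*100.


Complement of single-cell recovery:
1 - r = 1 - 0.34 = 0.66
Raise to power n:
(1 - r)^4 = 0.66^4 = 0.18974736
Overall recovery:
R = (1 - 0.18974736) * 100
= 81.0253%

81.0253%


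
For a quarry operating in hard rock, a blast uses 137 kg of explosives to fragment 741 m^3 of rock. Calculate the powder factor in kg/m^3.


Powder factor = explosive mass / rock volume
= 137 / 741
= 0.1849 kg/m^3

0.1849 kg/m^3


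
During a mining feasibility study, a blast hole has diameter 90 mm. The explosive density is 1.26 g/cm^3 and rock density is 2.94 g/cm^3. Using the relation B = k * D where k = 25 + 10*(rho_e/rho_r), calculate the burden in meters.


2.6357 m

First, compute k:
rho_e / rho_r = 1.26 / 2.94 = 0.4285714286
k = 25 + 10 * 0.4285714286 = 29.28571429
Then, compute burden:
B = k * D / 1000 = 29.28571429 * 90 / 1000
= 2635.714286 / 1000
= 2.6357 m


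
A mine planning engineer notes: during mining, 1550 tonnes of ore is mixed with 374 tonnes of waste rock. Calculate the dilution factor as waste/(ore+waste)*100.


Total material = ore + waste
= 1550 + 374 = 1924 tonnes
Dilution = waste / total * 100
= 374 / 1924 * 100
= 0.1943866944 * 100
= 19.4387%

19.4387%


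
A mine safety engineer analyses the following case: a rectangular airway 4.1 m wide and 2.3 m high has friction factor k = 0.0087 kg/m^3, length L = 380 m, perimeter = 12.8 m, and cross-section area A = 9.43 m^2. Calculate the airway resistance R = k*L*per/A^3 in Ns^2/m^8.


0.0505 Ns^2/m^8

Compute the numerator:
k * L * per = 0.0087 * 380 * 12.8
= 42.3168
Compute the denominator:
A^3 = 9.43^3 = 838.561807
Resistance:
R = 42.3168 / 838.561807
= 0.0505 Ns^2/m^8


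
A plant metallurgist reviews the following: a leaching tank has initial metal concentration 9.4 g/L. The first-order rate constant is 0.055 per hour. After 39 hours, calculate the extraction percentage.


88.2932%

Compute the exponent:
-k * t = -0.055 * 39 = -2.145
Remaining concentration:
C = 9.4 * exp(-2.145)
= 9.4 * 0.117068037
= 1.100439548 g/L
Extracted = 9.4 - 1.100439548 = 8.299560452 g/L
Extraction % = 8.299560452 / 9.4 * 100
= 88.2932%


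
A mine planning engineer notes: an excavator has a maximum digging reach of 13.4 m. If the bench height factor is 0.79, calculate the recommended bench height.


Bench height = reach * factor
= 13.4 * 0.79
= 10.586 m

10.586 m


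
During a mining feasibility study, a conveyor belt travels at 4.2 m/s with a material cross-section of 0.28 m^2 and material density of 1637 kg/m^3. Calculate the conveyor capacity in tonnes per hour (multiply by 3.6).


6930.4032 t/h

Volumetric flow = speed * area
= 4.2 * 0.28 = 1.176 m^3/s
Mass flow = volumetric * density
= 1.176 * 1637 = 1925.112 kg/s
Convert to t/h: multiply by 3.6
Capacity = 1925.112 * 3.6
= 6930.4032 t/h


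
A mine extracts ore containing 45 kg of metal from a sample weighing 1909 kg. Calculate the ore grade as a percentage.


2.3573%

Ore grade = (metal mass / ore mass) * 100
= (45 / 1909) * 100
= 0.02357255107 * 100
= 2.3573%


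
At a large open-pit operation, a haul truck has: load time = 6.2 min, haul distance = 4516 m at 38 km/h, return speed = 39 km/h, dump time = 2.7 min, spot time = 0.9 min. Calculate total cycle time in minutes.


23.8782 min

Convert haul speed to m/min: 38 * 1000/60 = 633.3333333 m/min
Haul time = 4516 / 633.3333333 = 7.130526316 min
Convert return speed to m/min: 39 * 1000/60 = 650 m/min
Return time = 4516 / 650 = 6.947692308 min
Total cycle time:
= 6.2 + 7.130526316 + 2.7 + 6.947692308 + 0.9
= 23.8782 min


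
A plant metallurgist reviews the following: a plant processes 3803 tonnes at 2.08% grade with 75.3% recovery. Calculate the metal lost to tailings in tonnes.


19.5383 tonnes

Total metal in feed:
= 3803 * 2.08 / 100 = 79.1024 tonnes
Metal recovered:
= 79.1024 * 75.3 / 100 = 59.5641072 tonnes
Metal lost to tailings:
= 79.1024 - 59.5641072
= 19.5383 tonnes


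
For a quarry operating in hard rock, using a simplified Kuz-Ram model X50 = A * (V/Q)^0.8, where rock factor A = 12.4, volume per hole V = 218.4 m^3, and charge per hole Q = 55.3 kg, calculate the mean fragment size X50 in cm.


Compute V/Q:
V/Q = 218.4 / 55.3 = 3.949367089
Raise to the power 0.8:
(V/Q)^0.8 = 3.949367089^0.8 = 3.00069602
Multiply by A:
X50 = 12.4 * 3.00069602
= 37.2086 cm

37.2086 cm


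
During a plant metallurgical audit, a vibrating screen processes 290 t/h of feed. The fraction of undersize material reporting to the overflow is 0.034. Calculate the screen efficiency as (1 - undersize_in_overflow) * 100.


96.6%

Screen efficiency = (1 - fraction of undersize in overflow) * 100
= (1 - 0.034) * 100
= 0.966 * 100
= 96.6%


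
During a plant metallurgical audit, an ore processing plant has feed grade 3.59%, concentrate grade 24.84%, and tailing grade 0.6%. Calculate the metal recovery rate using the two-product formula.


Using the two-product formula:
R = 100 * c * (f - t) / (f * (c - t))
Numerator = 100 * 24.84 * (3.59 - 0.6)
= 100 * 24.84 * 2.99
= 7427.16
Denominator = 3.59 * (24.84 - 0.6)
= 3.59 * 24.24
= 87.0216
R = 7427.16 / 87.0216
= 85.3485%

85.3485%


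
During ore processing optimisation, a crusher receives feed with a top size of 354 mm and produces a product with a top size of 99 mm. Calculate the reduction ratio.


3.5758

Reduction ratio = feed size / product size
= 354 / 99
= 3.5758


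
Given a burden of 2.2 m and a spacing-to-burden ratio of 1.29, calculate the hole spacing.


Spacing = burden * ratio
= 2.2 * 1.29
= 2.838 m

2.838 m


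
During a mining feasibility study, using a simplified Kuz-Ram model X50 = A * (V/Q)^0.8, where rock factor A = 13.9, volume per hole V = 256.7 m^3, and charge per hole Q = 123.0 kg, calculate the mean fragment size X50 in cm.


25.0398 cm

Compute V/Q:
V/Q = 256.7 / 123.0 = 2.08699187
Raise to the power 0.8:
(V/Q)^0.8 = 2.08699187^0.8 = 1.801426743
Multiply by A:
X50 = 13.9 * 1.801426743
= 25.0398 cm


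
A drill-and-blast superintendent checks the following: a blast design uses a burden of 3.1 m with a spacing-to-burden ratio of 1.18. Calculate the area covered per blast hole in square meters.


First, find the spacing:
Spacing = burden * ratio = 3.1 * 1.18
= 3.658 m
Then, calculate the area:
Area = burden * spacing = 3.1 * 3.658
= 11.3398 m^2

11.3398 m^2


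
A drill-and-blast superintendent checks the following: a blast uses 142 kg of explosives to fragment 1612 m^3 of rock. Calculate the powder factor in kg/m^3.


Powder factor = explosive mass / rock volume
= 142 / 1612
= 0.0881 kg/m^3

0.0881 kg/m^3


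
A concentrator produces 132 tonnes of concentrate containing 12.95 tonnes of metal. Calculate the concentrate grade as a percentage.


Grade = (metal in concentrate / concentrate mass) * 100
= (12.95 / 132) * 100
= 0.09810606061 * 100
= 9.8106%

9.8106%


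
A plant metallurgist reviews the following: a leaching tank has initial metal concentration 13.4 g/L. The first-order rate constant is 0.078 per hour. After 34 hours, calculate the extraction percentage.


92.949%

Compute the exponent:
-k * t = -0.078 * 34 = -2.652
Remaining concentration:
C = 13.4 * exp(-2.652)
= 13.4 * 0.07051005184
= 0.9448346947 g/L
Extracted = 13.4 - 0.9448346947 = 12.45516531 g/L
Extraction % = 12.45516531 / 13.4 * 100
= 92.949%


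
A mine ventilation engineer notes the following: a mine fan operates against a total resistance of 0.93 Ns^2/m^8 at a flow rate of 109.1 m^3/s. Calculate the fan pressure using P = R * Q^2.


Compute Q^2:
Q^2 = 109.1^2 = 11902.81
Compute pressure:
P = R * Q^2 = 0.93 * 11902.81
= 11069.6133 Pa

11069.6133 Pa


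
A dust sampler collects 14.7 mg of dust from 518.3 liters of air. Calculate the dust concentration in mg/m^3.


28.362 mg/m^3

Convert liters to m^3: 1 m^3 = 1000 L
Concentration = mass / volume * 1000
= 14.7 / 518.3 * 1000
= 0.02836195254 * 1000
= 28.362 mg/m^3


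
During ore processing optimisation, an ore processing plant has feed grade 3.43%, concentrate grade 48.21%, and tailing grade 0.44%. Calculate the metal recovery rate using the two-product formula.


Using the two-product formula:
R = 100 * c * (f - t) / (f * (c - t))
Numerator = 100 * 48.21 * (3.43 - 0.44)
= 100 * 48.21 * 2.99
= 14414.79
Denominator = 3.43 * (48.21 - 0.44)
= 3.43 * 47.77
= 163.8511
R = 14414.79 / 163.8511
= 87.9749%

87.9749%


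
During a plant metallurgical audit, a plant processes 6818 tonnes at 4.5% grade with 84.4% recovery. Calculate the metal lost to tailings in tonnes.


47.8624 tonnes

Total metal in feed:
= 6818 * 4.5 / 100 = 306.81 tonnes
Metal recovered:
= 306.81 * 84.4 / 100 = 258.94764 tonnes
Metal lost to tailings:
= 306.81 - 258.94764
= 47.8624 tonnes


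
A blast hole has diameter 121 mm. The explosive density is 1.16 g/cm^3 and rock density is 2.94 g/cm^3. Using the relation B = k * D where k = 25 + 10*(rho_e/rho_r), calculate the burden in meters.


First, compute k:
rho_e / rho_r = 1.16 / 2.94 = 0.3945578231
k = 25 + 10 * 0.3945578231 = 28.94557823
Then, compute burden:
B = k * D / 1000 = 28.94557823 * 121 / 1000
= 3502.414966 / 1000
= 3.5024 m

3.5024 m


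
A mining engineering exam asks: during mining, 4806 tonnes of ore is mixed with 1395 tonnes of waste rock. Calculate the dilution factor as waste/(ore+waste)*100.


Total material = ore + waste
= 4806 + 1395 = 6201 tonnes
Dilution = waste / total * 100
= 1395 / 6201 * 100
= 0.2249637155 * 100
= 22.4964%

22.4964%


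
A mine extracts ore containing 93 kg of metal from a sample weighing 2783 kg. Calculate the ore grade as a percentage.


Ore grade = (metal mass / ore mass) * 100
= (93 / 2783) * 100
= 0.03341717571 * 100
= 3.3417%

3.3417%


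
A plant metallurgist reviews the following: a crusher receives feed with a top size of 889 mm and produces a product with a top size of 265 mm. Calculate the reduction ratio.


Reduction ratio = feed size / product size
= 889 / 265
= 3.3547

3.3547


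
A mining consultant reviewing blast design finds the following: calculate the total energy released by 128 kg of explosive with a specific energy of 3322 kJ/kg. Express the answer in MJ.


425.216 MJ

Energy = mass * specific_energy / 1000
= 128 * 3322 / 1000
= 425216 / 1000
= 425.216 MJ


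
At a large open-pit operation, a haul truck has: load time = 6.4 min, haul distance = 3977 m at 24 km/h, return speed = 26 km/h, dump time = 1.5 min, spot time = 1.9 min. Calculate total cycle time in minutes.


28.9202 min

Convert haul speed to m/min: 24 * 1000/60 = 400 m/min
Haul time = 3977 / 400 = 9.9425 min
Convert return speed to m/min: 26 * 1000/60 = 433.3333333 m/min
Return time = 3977 / 433.3333333 = 9.177692308 min
Total cycle time:
= 6.4 + 9.9425 + 1.5 + 9.177692308 + 1.9
= 28.9202 min


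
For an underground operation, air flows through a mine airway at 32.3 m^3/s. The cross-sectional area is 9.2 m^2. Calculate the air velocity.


3.5109 m/s

Velocity = flow rate / cross-sectional area
= 32.3 / 9.2
= 3.5109 m/s


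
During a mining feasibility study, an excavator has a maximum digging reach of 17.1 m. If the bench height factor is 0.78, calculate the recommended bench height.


Bench height = reach * factor
= 17.1 * 0.78
= 13.338 m

13.338 m


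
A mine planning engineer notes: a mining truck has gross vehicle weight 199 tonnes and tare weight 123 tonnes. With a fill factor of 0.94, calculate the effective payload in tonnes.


71.44 tonnes

Maximum payload = gross - tare
= 199 - 123 = 76 tonnes
Effective payload = max payload * fill factor
= 76 * 0.94
= 71.44 tonnes


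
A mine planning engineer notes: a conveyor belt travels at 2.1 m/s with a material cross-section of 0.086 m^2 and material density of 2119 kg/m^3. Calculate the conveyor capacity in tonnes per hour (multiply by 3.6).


Volumetric flow = speed * area
= 2.1 * 0.086 = 0.1806 m^3/s
Mass flow = volumetric * density
= 0.1806 * 2119 = 382.6914 kg/s
Convert to t/h: multiply by 3.6
Capacity = 382.6914 * 3.6
= 1377.689 t/h

1377.689 t/h


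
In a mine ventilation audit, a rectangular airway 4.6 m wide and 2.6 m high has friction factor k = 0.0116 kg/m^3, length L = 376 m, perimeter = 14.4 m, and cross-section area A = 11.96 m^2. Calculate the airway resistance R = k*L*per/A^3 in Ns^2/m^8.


0.0367 Ns^2/m^8

Compute the numerator:
k * L * per = 0.0116 * 376 * 14.4
= 62.80704
Compute the denominator:
A^3 = 11.96^3 = 1710.777536
Resistance:
R = 62.80704 / 1710.777536
= 0.0367 Ns^2/m^8


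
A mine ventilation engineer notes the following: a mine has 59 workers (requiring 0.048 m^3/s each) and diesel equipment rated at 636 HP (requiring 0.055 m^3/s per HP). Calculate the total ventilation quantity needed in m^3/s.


37.812 m^3/s

Airflow for workers:
Q_people = 59 * 0.048 = 2.832 m^3/s
Airflow for diesel equipment:
Q_diesel = 636 * 0.055 = 34.98 m^3/s
Total ventilation:
Q_total = 2.832 + 34.98
= 37.812 m^3/s


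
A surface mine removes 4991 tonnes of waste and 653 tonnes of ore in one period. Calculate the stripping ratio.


7.6432

Stripping ratio = waste tonnage / ore tonnage
= 4991 / 653
= 7.6432


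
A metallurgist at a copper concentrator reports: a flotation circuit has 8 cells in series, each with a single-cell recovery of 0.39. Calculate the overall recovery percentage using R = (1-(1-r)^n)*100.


Complement of single-cell recovery:
1 - r = 1 - 0.39 = 0.61
Raise to power n:
(1 - r)^8 = 0.61^8 = 0.0191707313
Overall recovery:
R = (1 - 0.0191707313) * 100
= 98.0829%

98.0829%


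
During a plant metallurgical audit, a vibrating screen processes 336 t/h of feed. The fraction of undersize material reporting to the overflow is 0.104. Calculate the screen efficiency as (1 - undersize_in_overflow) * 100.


89.6%

Screen efficiency = (1 - fraction of undersize in overflow) * 100
= (1 - 0.104) * 100
= 0.896 * 100
= 89.6%


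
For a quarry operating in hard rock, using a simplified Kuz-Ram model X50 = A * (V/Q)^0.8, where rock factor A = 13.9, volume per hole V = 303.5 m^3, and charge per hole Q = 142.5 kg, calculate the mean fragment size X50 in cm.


Compute V/Q:
V/Q = 303.5 / 142.5 = 2.129824561
Raise to the power 0.8:
(V/Q)^0.8 = 2.129824561^0.8 = 1.830944014
Multiply by A:
X50 = 13.9 * 1.830944014
= 25.4501 cm

25.4501 cm


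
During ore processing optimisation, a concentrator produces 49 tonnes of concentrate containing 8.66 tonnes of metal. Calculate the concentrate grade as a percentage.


17.6735%

Grade = (metal in concentrate / concentrate mass) * 100
= (8.66 / 49) * 100
= 0.1767346939 * 100
= 17.6735%


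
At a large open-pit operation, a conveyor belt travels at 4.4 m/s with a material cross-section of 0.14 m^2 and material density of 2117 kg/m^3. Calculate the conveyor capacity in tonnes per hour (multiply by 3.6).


4694.6592 t/h

Volumetric flow = speed * area
= 4.4 * 0.14 = 0.616 m^3/s
Mass flow = volumetric * density
= 0.616 * 2117 = 1304.072 kg/s
Convert to t/h: multiply by 3.6
Capacity = 1304.072 * 3.6
= 4694.6592 t/h


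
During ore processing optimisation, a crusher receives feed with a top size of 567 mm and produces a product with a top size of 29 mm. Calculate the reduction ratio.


Reduction ratio = feed size / product size
= 567 / 29
= 19.5517

19.5517


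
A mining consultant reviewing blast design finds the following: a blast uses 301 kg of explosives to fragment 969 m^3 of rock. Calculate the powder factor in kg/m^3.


0.3106 kg/m^3

Powder factor = explosive mass / rock volume
= 301 / 969
= 0.3106 kg/m^3


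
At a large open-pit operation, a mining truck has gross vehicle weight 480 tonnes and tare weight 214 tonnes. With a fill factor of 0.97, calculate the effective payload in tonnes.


258.02 tonnes

Maximum payload = gross - tare
= 480 - 214 = 266 tonnes
Effective payload = max payload * fill factor
= 266 * 0.97
= 258.02 tonnes


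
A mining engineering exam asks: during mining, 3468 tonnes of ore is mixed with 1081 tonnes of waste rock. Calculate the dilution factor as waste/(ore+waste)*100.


Total material = ore + waste
= 3468 + 1081 = 4549 tonnes
Dilution = waste / total * 100
= 1081 / 4549 * 100
= 0.237634645 * 100
= 23.7635%

23.7635%


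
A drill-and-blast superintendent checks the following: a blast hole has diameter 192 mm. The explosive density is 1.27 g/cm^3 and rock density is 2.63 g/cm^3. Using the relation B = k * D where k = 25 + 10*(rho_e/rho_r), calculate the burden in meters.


5.7271 m

First, compute k:
rho_e / rho_r = 1.27 / 2.63 = 0.4828897338
k = 25 + 10 * 0.4828897338 = 29.82889734
Then, compute burden:
B = k * D / 1000 = 29.82889734 * 192 / 1000
= 5727.148289 / 1000
= 5.7271 m


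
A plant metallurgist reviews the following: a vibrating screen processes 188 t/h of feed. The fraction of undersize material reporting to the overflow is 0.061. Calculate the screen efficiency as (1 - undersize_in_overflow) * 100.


93.9%

Screen efficiency = (1 - fraction of undersize in overflow) * 100
= (1 - 0.061) * 100
= 0.939 * 100
= 93.9%


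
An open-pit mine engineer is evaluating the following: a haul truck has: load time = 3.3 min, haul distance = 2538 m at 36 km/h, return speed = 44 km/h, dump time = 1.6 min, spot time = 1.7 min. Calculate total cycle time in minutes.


Convert haul speed to m/min: 36 * 1000/60 = 600 m/min
Haul time = 2538 / 600 = 4.23 min
Convert return speed to m/min: 44 * 1000/60 = 733.3333333 m/min
Return time = 2538 / 733.3333333 = 3.460909091 min
Total cycle time:
= 3.3 + 4.23 + 1.6 + 3.460909091 + 1.7
= 14.2909 min

14.2909 min


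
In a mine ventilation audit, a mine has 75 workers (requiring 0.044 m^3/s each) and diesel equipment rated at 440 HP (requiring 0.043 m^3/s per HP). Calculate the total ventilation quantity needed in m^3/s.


22.22 m^3/s

Airflow for workers:
Q_people = 75 * 0.044 = 3.3 m^3/s
Airflow for diesel equipment:
Q_diesel = 440 * 0.043 = 18.92 m^3/s
Total ventilation:
Q_total = 3.3 + 18.92
= 22.22 m^3/s


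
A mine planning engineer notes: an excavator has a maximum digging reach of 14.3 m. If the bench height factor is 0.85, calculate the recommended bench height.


12.155 m

Bench height = reach * factor
= 14.3 * 0.85
= 12.155 m


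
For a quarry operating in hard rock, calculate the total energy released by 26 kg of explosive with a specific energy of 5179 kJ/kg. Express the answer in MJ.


Energy = mass * specific_energy / 1000
= 26 * 5179 / 1000
= 134654 / 1000
= 134.654 MJ

134.654 MJ


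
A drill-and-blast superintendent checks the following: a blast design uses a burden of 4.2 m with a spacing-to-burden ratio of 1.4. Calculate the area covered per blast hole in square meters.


24.696 m^2

First, find the spacing:
Spacing = burden * ratio = 4.2 * 1.4
= 5.88 m
Then, calculate the area:
Area = burden * spacing = 4.2 * 5.88
= 24.696 m^2


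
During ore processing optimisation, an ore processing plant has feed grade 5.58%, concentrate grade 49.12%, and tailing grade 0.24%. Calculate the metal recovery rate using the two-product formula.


Using the two-product formula:
R = 100 * c * (f - t) / (f * (c - t))
Numerator = 100 * 49.12 * (5.58 - 0.24)
= 100 * 49.12 * 5.34
= 26230.08
Denominator = 5.58 * (49.12 - 0.24)
= 5.58 * 48.88
= 272.7504
R = 26230.08 / 272.7504
= 96.1688%

96.1688%


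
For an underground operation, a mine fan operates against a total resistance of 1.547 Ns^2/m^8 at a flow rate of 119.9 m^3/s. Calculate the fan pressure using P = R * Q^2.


Compute Q^2:
Q^2 = 119.9^2 = 14376.01
Compute pressure:
P = R * Q^2 = 1.547 * 14376.01
= 22239.6875 Pa

22239.6875 Pa


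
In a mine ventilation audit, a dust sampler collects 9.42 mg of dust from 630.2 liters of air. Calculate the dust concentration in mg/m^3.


Convert liters to m^3: 1 m^3 = 1000 L
Concentration = mass / volume * 1000
= 9.42 / 630.2 * 1000
= 0.01494763567 * 1000
= 14.9476 mg/m^3

14.9476 mg/m^3


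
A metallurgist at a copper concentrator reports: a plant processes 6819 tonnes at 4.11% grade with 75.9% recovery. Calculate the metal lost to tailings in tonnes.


Total metal in feed:
= 6819 * 4.11 / 100 = 280.2609 tonnes
Metal recovered:
= 280.2609 * 75.9 / 100 = 212.7180231 tonnes
Metal lost to tailings:
= 280.2609 - 212.7180231
= 67.5429 tonnes

67.5429 tonnes


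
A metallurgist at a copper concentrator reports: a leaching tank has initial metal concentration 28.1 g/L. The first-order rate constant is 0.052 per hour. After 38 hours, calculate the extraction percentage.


86.1377%

Compute the exponent:
-k * t = -0.052 * 38 = -1.976
Remaining concentration:
C = 28.1 * exp(-1.976)
= 28.1 * 0.1386226203
= 3.89529563 g/L
Extracted = 28.1 - 3.89529563 = 24.20470437 g/L
Extraction % = 24.20470437 / 28.1 * 100
= 86.1377%


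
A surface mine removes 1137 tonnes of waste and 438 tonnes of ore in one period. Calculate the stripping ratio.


2.5959

Stripping ratio = waste tonnage / ore tonnage
= 1137 / 438
= 2.5959


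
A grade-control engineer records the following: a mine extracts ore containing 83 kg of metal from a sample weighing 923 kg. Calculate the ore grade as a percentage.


8.9924%

Ore grade = (metal mass / ore mass) * 100
= (83 / 923) * 100
= 0.08992416035 * 100
= 8.9924%


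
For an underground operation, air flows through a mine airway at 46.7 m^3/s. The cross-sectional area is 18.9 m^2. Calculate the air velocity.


Velocity = flow rate / cross-sectional area
= 46.7 / 18.9
= 2.4709 m/s

2.4709 m/s


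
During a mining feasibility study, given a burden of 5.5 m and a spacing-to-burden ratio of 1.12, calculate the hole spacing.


Spacing = burden * ratio
= 5.5 * 1.12
= 6.16 m

6.16 m


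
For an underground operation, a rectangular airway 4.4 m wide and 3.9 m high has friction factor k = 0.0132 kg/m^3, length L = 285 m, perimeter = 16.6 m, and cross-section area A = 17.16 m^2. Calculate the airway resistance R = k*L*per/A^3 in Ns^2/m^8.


Compute the numerator:
k * L * per = 0.0132 * 285 * 16.6
= 62.4492
Compute the denominator:
A^3 = 17.16^3 = 5053.029696
Resistance:
R = 62.4492 / 5053.029696
= 0.0124 Ns^2/m^8

0.0124 Ns^2/m^8


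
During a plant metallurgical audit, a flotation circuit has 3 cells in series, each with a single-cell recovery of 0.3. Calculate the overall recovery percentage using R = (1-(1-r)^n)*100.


Complement of single-cell recovery:
1 - r = 1 - 0.3 = 0.7
Raise to power n:
(1 - r)^3 = 0.7^3 = 0.343
Overall recovery:
R = (1 - 0.343) * 100
= 65.7%

65.7%


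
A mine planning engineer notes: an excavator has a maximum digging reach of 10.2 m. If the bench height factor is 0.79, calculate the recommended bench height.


Bench height = reach * factor
= 10.2 * 0.79
= 8.058 m

8.058 m


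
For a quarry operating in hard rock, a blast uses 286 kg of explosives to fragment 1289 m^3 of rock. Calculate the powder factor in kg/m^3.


0.2219 kg/m^3

Powder factor = explosive mass / rock volume
= 286 / 1289
= 0.2219 kg/m^3


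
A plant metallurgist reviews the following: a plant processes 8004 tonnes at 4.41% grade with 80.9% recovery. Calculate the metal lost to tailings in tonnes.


Total metal in feed:
= 8004 * 4.41 / 100 = 352.9764 tonnes
Metal recovered:
= 352.9764 * 80.9 / 100 = 285.5579076 tonnes
Metal lost to tailings:
= 352.9764 - 285.5579076
= 67.4185 tonnes

67.4185 tonnes


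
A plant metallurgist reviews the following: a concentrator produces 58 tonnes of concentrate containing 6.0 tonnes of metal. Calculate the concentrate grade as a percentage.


Grade = (metal in concentrate / concentrate mass) * 100
= (6.0 / 58) * 100
= 0.1034482759 * 100
= 10.3448%

10.3448%


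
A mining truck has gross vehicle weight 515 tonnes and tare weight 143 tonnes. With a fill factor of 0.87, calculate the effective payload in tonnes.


Maximum payload = gross - tare
= 515 - 143 = 372 tonnes
Effective payload = max payload * fill factor
= 372 * 0.87
= 323.64 tonnes

323.64 tonnes


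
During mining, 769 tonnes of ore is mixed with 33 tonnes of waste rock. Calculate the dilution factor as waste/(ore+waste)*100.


Total material = ore + waste
= 769 + 33 = 802 tonnes
Dilution = waste / total * 100
= 33 / 802 * 100
= 0.04114713217 * 100
= 4.1147%

4.1147%


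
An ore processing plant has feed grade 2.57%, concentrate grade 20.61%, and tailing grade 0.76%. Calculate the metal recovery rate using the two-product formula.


Using the two-product formula:
R = 100 * c * (f - t) / (f * (c - t))
Numerator = 100 * 20.61 * (2.57 - 0.76)
= 100 * 20.61 * 1.81
= 3730.41
Denominator = 2.57 * (20.61 - 0.76)
= 2.57 * 19.85
= 51.0145
R = 3730.41 / 51.0145
= 73.1245%

73.1245%


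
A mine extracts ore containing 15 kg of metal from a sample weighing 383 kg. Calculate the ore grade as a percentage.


3.9164%

Ore grade = (metal mass / ore mass) * 100
= (15 / 383) * 100
= 0.03916449086 * 100
= 3.9164%


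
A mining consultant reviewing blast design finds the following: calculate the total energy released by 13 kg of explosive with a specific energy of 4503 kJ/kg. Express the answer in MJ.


58.539 MJ

Energy = mass * specific_energy / 1000
= 13 * 4503 / 1000
= 58539 / 1000
= 58.539 MJ


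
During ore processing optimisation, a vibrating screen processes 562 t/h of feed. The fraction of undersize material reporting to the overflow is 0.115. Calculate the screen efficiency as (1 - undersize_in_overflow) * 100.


Screen efficiency = (1 - fraction of undersize in overflow) * 100
= (1 - 0.115) * 100
= 0.885 * 100
= 88.5%

88.5%


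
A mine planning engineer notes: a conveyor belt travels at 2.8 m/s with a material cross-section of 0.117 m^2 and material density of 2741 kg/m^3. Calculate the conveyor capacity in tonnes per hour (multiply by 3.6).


3232.6258 t/h

Volumetric flow = speed * area
= 2.8 * 0.117 = 0.3276 m^3/s
Mass flow = volumetric * density
= 0.3276 * 2741 = 897.9516 kg/s
Convert to t/h: multiply by 3.6
Capacity = 897.9516 * 3.6
= 3232.6258 t/h


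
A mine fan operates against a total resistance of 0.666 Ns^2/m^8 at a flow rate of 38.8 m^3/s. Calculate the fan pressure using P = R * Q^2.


Compute Q^2:
Q^2 = 38.8^2 = 1505.44
Compute pressure:
P = R * Q^2 = 0.666 * 1505.44
= 1002.623 Pa

1002.623 Pa


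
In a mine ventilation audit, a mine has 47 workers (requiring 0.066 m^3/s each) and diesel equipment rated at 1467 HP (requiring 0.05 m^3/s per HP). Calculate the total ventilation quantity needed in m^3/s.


76.452 m^3/s

Airflow for workers:
Q_people = 47 * 0.066 = 3.102 m^3/s
Airflow for diesel equipment:
Q_diesel = 1467 * 0.05 = 73.35 m^3/s
Total ventilation:
Q_total = 3.102 + 73.35
= 76.452 m^3/s


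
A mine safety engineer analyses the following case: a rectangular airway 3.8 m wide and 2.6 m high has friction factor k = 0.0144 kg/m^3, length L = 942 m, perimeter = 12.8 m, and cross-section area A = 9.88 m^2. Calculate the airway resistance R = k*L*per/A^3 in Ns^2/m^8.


Compute the numerator:
k * L * per = 0.0144 * 942 * 12.8
= 173.62944
Compute the denominator:
A^3 = 9.88^3 = 964.430272
Resistance:
R = 173.62944 / 964.430272
= 0.18 Ns^2/m^8

0.18 Ns^2/m^8


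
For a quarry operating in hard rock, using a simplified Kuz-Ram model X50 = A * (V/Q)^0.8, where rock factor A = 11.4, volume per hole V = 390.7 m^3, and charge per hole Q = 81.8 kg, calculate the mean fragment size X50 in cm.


39.8269 cm

Compute V/Q:
V/Q = 390.7 / 81.8 = 4.776283619
Raise to the power 0.8:
(V/Q)^0.8 = 4.776283619^0.8 = 3.493591209
Multiply by A:
X50 = 11.4 * 3.493591209
= 39.8269 cm


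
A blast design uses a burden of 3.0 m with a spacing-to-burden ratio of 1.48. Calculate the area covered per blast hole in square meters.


First, find the spacing:
Spacing = burden * ratio = 3.0 * 1.48
= 4.44 m
Then, calculate the area:
Area = burden * spacing = 3.0 * 4.44
= 13.32 m^2

13.32 m^2


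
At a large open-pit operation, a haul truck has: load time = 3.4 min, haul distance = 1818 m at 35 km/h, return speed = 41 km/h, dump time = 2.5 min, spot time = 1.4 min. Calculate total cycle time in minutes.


Convert haul speed to m/min: 35 * 1000/60 = 583.3333333 m/min
Haul time = 1818 / 583.3333333 = 3.116571429 min
Convert return speed to m/min: 41 * 1000/60 = 683.3333333 m/min
Return time = 1818 / 683.3333333 = 2.660487805 min
Total cycle time:
= 3.4 + 3.116571429 + 2.5 + 2.660487805 + 1.4
= 13.0771 min

13.0771 min


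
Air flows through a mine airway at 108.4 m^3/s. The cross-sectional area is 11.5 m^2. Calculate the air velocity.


9.4261 m/s

Velocity = flow rate / cross-sectional area
= 108.4 / 11.5
= 9.4261 m/s


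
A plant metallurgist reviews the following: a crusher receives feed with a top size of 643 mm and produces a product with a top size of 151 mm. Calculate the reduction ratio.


4.2583

Reduction ratio = feed size / product size
= 643 / 151
= 4.2583


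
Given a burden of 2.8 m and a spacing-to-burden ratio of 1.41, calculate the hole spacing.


Spacing = burden * ratio
= 2.8 * 1.41
= 3.948 m

3.948 m


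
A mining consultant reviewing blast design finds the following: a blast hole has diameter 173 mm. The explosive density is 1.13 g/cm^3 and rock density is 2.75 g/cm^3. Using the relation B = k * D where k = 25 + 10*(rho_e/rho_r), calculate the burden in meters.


5.0359 m

First, compute k:
rho_e / rho_r = 1.13 / 2.75 = 0.4109090909
k = 25 + 10 * 0.4109090909 = 29.10909091
Then, compute burden:
B = k * D / 1000 = 29.10909091 * 173 / 1000
= 5035.872727 / 1000
= 5.0359 m


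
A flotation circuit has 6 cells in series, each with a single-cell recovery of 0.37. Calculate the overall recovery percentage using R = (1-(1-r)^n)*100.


93.7476%

Complement of single-cell recovery:
1 - r = 1 - 0.37 = 0.63
Raise to power n:
(1 - r)^6 = 0.63^6 = 0.06252350221
Overall recovery:
R = (1 - 0.06252350221) * 100
= 93.7476%


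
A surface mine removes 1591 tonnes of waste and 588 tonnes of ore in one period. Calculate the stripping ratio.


Stripping ratio = waste tonnage / ore tonnage
= 1591 / 588
= 2.7058

2.7058


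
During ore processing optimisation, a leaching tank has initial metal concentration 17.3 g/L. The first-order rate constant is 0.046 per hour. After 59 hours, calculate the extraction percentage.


Compute the exponent:
-k * t = -0.046 * 59 = -2.714
Remaining concentration:
C = 17.3 * exp(-2.714)
= 17.3 * 0.06627119107
= 1.146491606 g/L
Extracted = 17.3 - 1.146491606 = 16.15350839 g/L
Extraction % = 16.15350839 / 17.3 * 100
= 93.3729%

93.3729%


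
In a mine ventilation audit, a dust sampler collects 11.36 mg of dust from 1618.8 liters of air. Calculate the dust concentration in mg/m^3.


Convert liters to m^3: 1 m^3 = 1000 L
Concentration = mass / volume * 1000
= 11.36 / 1618.8 * 1000
= 0.00701754386 * 1000
= 7.0175 mg/m^3

7.0175 mg/m^3


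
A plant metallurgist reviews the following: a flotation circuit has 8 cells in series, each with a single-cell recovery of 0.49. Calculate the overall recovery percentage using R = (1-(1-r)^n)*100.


Complement of single-cell recovery:
1 - r = 1 - 0.49 = 0.51
Raise to power n:
(1 - r)^8 = 0.51^8 = 0.004576794457
Overall recovery:
R = (1 - 0.004576794457) * 100
= 99.5423%

99.5423%


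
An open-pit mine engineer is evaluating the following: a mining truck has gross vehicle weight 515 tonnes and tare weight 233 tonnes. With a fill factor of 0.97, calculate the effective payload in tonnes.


Maximum payload = gross - tare
= 515 - 233 = 282 tonnes
Effective payload = max payload * fill factor
= 282 * 0.97
= 273.54 tonnes

273.54 tonnes


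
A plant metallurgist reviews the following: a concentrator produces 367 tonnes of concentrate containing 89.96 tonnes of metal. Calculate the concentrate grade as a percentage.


Grade = (metal in concentrate / concentrate mass) * 100
= (89.96 / 367) * 100
= 0.2451226158 * 100
= 24.5123%

24.5123%


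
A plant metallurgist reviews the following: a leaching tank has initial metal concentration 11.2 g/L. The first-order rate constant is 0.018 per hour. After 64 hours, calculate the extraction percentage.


Compute the exponent:
-k * t = -0.018 * 64 = -1.152
Remaining concentration:
C = 11.2 * exp(-1.152)
= 11.2 * 0.3160041287
= 3.539246241 g/L
Extracted = 11.2 - 3.539246241 = 7.660753759 g/L
Extraction % = 7.660753759 / 11.2 * 100
= 68.3996%

68.3996%


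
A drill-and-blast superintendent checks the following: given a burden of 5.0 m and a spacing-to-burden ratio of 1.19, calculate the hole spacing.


Spacing = burden * ratio
= 5.0 * 1.19
= 5.95 m

5.95 m


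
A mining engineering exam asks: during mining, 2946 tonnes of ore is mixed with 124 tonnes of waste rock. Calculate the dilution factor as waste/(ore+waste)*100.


Total material = ore + waste
= 2946 + 124 = 3070 tonnes
Dilution = waste / total * 100
= 124 / 3070 * 100
= 0.04039087948 * 100
= 4.0391%

4.0391%
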